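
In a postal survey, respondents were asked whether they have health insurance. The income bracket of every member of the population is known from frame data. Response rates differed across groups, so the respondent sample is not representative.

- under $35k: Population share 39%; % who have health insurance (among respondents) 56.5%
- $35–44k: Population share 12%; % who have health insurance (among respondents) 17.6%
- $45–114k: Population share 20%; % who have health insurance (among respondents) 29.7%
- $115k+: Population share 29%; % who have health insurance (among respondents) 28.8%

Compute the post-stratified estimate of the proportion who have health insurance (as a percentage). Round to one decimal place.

Weight each group's respondent value by its population share:
  under $35k: 0.39 × 56.5 = 22.035
  $35–44k: 0.12 × 17.6 = 2.112
  $45–114k: 0.2 × 29.7 = 5.94
  $115k+: 0.29 × 28.8 = 8.352
Post-stratified estimate = 38.439 → 38.4%.

38.4%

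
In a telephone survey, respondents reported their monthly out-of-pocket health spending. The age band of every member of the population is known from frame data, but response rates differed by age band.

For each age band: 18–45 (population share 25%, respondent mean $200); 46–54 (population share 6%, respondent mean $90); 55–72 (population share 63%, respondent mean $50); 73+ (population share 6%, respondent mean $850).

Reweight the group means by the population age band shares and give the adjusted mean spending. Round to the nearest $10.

$140

Reweight to the known age band distribution:
  18–45: 0.25 × 200 = 50
  46–54: 0.06 × 90 = 5.4
  55–72: 0.63 × 50 = 31.5
  73+: 0.06 × 850 = 51
Post-stratified estimate = 137.9 → $140.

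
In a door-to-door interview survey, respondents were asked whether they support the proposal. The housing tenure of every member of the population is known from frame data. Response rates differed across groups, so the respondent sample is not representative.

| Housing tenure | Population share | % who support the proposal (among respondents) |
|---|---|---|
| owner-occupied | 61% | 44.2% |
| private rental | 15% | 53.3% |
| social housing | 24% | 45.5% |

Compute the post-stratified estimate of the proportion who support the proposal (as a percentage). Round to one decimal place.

Post-stratification weights by population share, not respondent share:
  owner-occupied: 0.61 × 44.2 = 26.962
  private rental: 0.15 × 53.3 = 7.995
  social housing: 0.24 × 45.5 = 10.92
Post-stratified estimate = 45.877 → 45.9%.

45.9%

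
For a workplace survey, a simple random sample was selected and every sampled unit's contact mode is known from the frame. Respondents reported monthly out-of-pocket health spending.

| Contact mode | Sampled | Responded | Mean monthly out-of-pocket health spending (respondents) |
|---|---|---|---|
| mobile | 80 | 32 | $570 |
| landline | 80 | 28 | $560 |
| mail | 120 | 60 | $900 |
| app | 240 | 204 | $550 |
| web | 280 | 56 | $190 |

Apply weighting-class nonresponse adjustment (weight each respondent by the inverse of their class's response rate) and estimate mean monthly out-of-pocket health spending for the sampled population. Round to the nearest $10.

$480

Class response rates: mobile 32/80 = 40%, landline 28/80 = 35%, mail 60/120 = 50%, app 204/240 = 85%, web 56/280 = 20%.
Inverse-response-rate weighting restores each class to its sampled count, so class totals weight by n_sampled:
  mobile: 80 × 570 = 45,600
  landline: 80 × 560 = 44,800
  mail: 120 × 900 = 108,000
  app: 240 × 550 = 132,000
  web: 280 × 190 = 53,200
Adjusted estimate = 383,600 / 800 = 479.5 → $480.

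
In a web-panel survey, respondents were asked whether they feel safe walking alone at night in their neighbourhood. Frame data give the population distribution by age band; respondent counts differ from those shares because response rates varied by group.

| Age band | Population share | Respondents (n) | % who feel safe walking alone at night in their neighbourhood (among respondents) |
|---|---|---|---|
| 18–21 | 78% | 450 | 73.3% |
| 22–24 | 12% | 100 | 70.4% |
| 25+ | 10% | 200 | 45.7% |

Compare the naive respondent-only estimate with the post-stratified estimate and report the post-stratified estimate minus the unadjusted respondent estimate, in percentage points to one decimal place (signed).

Unadjusted (pooled respondent) estimate weights by respondent counts:
  (450/750)×73.3 + (100/750)×70.4 + (200/750)×45.7 = 65.5533%
Reweighting by population age band shares:
  0.78×73.3 + 0.12×70.4 + 0.1×45.7 = 70.192%
Difference = 70.192 − 65.5533 = 4.6387 pp.

+4.6 percentage points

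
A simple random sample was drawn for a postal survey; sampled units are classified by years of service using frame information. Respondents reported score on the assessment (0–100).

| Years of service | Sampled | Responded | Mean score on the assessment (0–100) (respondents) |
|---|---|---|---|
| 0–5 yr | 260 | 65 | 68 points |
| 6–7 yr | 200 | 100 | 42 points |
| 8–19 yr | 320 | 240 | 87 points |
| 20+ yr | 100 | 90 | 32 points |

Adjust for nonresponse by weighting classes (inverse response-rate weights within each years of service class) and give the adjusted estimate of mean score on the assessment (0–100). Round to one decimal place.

Class response rates: 0–5 yr 65/260 = 25%, 6–7 yr 100/200 = 50%, 8–19 yr 240/320 = 75%, 20+ yr 90/100 = 90%.
Weighting each respondent by the inverse class response rate inflates each class back to its sampled size, so the class weight is n_sampled:
  0–5 yr: 260 × 68 = 17,680
  6–7 yr: 200 × 42 = 8400
  8–19 yr: 320 × 87 = 27,840
  20+ yr: 100 × 32 = 3200
Adjusted estimate = 57,120 / 880 = 64.9091 → 64.9.

64.9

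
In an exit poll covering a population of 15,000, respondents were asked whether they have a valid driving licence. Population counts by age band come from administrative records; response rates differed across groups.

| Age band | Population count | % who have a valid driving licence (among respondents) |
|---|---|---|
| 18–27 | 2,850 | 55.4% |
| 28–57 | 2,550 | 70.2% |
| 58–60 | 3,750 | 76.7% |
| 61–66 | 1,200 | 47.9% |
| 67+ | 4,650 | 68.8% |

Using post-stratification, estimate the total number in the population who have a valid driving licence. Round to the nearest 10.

Each cell contributes its population count × the respondent rate:
  18–27: 2,850 × 55.4% = 1578.9
  28–57: 2,550 × 70.2% = 1790.1
  58–60: 3,750 × 76.7% = 2876.25
  61–66: 1,200 × 47.9% = 574.8
  67+: 4,650 × 68.8% = 3199.2
Estimated total = 10019.2 → 10,020.

10,020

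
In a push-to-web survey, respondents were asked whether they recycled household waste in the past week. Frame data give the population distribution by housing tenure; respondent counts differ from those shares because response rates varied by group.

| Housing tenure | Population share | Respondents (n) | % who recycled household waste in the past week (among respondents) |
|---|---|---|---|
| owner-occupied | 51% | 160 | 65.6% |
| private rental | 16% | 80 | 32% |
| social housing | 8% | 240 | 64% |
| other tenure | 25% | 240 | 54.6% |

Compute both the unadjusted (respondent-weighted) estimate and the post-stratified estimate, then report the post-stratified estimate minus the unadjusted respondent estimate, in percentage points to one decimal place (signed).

-0.3 percentage points

Unadjusted (pooled respondent) estimate weights by respondent counts:
  (160/720)×65.6 + (80/720)×32 + (240/720)×64 + (240/720)×54.6 = 57.6667%
Post-stratifying to population shares instead:
  0.51×65.6 + 0.16×32 + 0.08×64 + 0.25×54.6 = 57.346%
Difference = 57.346 − 57.6667 = -0.3207 pp.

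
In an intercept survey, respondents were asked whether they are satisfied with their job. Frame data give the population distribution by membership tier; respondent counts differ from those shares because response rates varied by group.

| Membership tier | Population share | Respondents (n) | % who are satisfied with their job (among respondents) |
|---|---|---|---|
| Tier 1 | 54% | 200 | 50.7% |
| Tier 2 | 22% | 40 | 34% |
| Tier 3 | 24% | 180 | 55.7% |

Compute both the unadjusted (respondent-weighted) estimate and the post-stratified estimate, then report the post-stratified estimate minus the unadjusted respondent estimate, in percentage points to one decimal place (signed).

Naive respondent-only estimate (weights = respondent counts):
  (200/420)×50.7 + (40/420)×34 + (180/420)×55.7 = 51.2524%
Reweighting by population membership tier shares:
  0.54×50.7 + 0.22×34 + 0.24×55.7 = 48.226%
Difference = 48.226 − 51.2524 = -3.0264 pp.

-3.0 percentage points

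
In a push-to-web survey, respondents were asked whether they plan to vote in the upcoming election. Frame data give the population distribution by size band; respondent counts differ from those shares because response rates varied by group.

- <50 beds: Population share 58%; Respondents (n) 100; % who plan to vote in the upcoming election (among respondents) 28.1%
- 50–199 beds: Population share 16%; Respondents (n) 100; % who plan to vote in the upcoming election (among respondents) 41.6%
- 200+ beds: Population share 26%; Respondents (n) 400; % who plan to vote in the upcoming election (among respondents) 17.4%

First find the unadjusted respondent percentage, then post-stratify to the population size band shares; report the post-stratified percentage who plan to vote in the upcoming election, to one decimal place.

Without adjustment, the pooled respondent share is:
  (100/600)×28.1 + (100/600)×41.6 + (400/600)×17.4 = 23.2167%
Reweighting by population size band shares:
  0.58×28.1 + 0.16×41.6 + 0.26×17.4 = 27.478%

27.5%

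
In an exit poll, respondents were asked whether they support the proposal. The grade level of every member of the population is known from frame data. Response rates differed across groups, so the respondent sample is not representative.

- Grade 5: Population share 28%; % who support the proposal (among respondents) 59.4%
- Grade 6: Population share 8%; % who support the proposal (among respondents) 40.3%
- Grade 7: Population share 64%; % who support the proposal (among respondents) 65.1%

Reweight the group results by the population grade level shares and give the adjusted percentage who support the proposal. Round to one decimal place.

61.5%

Weight each group's respondent value by its population share:
  Grade 5: 0.28 × 59.4 = 16.632
  Grade 6: 0.08 × 40.3 = 3.224
  Grade 7: 0.64 × 65.1 = 41.664
Post-stratified estimate = 61.52 → 61.5%.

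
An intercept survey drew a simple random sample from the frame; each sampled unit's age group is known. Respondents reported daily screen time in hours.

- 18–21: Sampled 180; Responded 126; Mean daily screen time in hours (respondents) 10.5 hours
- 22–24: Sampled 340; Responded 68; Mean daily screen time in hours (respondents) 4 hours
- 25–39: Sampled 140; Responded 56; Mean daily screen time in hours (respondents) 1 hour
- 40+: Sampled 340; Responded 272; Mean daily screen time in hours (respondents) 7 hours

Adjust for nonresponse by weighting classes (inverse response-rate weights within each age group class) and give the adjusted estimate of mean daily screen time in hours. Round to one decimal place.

Class response rates: 18–21 126/180 = 70%, 22–24 68/340 = 20%, 25–39 56/140 = 40%, 40+ 272/340 = 80%.
Weighting each respondent by the inverse class response rate inflates each class back to its sampled size, so the class weight is n_sampled:
  18–21: 180 × 10.5 = 1890
  22–24: 340 × 4 = 1360
  25–39: 140 × 1 = 140
  40+: 340 × 7 = 2380
Adjusted estimate = 5770 / 1,000 = 5.77 → 5.8.

5.8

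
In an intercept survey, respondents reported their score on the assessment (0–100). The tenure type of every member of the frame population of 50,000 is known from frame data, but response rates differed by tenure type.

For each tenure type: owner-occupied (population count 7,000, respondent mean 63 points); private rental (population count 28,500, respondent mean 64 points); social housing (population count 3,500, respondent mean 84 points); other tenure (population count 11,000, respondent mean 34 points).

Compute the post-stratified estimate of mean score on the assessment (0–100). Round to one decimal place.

Each cell contributes population-share × respondent value:
  owner-occupied: (7,000/50,000) × 63 = 8.82
  private rental: (28,500/50,000) × 64 = 36.48
  social housing: (3,500/50,000) × 84 = 5.88
  other tenure: (11,000/50,000) × 34 = 7.48
Post-stratified estimate = 58.66 → 58.7.

58.7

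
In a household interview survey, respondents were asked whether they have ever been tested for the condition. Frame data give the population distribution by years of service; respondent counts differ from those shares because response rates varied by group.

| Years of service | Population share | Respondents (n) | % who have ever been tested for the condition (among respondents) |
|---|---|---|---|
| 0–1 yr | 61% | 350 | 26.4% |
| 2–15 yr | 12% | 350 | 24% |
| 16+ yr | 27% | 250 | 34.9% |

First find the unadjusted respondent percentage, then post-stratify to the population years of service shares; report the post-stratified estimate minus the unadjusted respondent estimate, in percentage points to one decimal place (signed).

Naive respondent-only estimate (weights = respondent counts):
  (350/950)×26.4 + (350/950)×24 + (250/950)×34.9 = 27.7526%
Post-stratifying to population shares instead:
  0.61×26.4 + 0.12×24 + 0.27×34.9 = 28.407%
Difference = 28.407 − 27.7526 = 0.6544 pp.

+0.7 percentage points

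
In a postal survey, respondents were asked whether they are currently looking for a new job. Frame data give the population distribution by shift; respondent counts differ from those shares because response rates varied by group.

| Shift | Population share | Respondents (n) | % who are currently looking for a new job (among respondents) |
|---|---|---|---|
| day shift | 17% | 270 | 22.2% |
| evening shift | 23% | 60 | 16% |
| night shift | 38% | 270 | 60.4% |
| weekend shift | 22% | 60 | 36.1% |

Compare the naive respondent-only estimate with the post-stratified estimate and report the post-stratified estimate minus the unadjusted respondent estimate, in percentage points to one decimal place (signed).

-0.2 percentage points

Naive respondent-only estimate (weights = respondent counts):
  (270/660)×22.2 + (60/660)×16 + (270/660)×60.4 + (60/660)×36.1 = 38.5273%
Post-stratifying to population shares instead:
  0.17×22.2 + 0.23×16 + 0.38×60.4 + 0.22×36.1 = 38.348%
Difference = 38.348 − 38.5273 = -0.1793 pp.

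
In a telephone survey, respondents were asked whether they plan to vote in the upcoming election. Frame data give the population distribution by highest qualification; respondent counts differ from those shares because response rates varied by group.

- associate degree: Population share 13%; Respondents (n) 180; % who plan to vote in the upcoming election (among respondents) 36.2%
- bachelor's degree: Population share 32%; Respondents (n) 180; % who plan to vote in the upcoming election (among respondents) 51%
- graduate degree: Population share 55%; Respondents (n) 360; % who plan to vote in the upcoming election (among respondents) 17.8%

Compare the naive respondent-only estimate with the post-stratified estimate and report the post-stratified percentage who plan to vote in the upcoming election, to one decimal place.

Unadjusted (pooled respondent) estimate weights by respondent counts:
  (180/720)×36.2 + (180/720)×51 + (360/720)×17.8 = 30.7%
Post-stratifying to population shares instead:
  0.13×36.2 + 0.32×51 + 0.55×17.8 = 30.816%

30.8%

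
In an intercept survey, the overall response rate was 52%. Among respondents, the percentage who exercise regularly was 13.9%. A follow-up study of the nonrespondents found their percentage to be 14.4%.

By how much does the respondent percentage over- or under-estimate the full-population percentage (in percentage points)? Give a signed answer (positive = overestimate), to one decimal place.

Nonresponse fraction = 1 − 0.52 = 0.48.
Bias = (nonresponse fraction) × (respondent percentage − nonrespondent percentage)
     = 0.48 × (13.9 − 14.4) = 0.48 × -0.5 = -0.24.

-0.2 percentage points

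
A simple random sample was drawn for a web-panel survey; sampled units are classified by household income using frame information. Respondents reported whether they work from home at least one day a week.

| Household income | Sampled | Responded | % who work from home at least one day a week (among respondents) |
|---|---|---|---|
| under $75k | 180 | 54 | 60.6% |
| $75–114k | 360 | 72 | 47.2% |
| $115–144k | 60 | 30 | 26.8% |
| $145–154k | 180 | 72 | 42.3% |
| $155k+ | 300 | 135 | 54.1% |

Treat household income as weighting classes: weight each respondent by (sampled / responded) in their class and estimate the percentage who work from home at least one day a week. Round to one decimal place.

Class response rates: under $75k 54/180 = 30%, $75–114k 72/360 = 20%, $115–144k 30/60 = 50%, $145–154k 72/180 = 40%, $155k+ 135/300 = 45%.
With weight = n_sampled/n_responded per class, the weighted class total is n_sampled:
  under $75k: 180 × 60.6 = 10,908
  $75–114k: 360 × 47.2 = 16,992
  $115–144k: 60 × 26.8 = 1608
  $145–154k: 180 × 42.3 = 7614
  $155k+: 300 × 54.1 = 16,230
Adjusted estimate = 53,352 / 1,080 = 49.4 → 49.4%.

49.4%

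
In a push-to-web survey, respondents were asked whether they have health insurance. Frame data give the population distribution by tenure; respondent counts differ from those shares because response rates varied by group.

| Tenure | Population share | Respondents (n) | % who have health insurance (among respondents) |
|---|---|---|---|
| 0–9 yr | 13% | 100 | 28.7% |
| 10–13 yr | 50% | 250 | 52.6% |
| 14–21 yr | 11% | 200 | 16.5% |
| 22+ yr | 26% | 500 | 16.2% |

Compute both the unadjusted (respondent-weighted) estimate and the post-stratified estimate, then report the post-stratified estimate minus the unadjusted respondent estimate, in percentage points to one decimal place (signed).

+9.9 percentage points

Naive respondent-only estimate (weights = respondent counts):
  (100/1050)×28.7 + (250/1050)×52.6 + (200/1050)×16.5 + (500/1050)×16.2 = 26.1143%
Reweighting by population tenure shares:
  0.13×28.7 + 0.5×52.6 + 0.11×16.5 + 0.26×16.2 = 36.058%
Difference = 36.058 − 26.1143 = 9.9437 pp.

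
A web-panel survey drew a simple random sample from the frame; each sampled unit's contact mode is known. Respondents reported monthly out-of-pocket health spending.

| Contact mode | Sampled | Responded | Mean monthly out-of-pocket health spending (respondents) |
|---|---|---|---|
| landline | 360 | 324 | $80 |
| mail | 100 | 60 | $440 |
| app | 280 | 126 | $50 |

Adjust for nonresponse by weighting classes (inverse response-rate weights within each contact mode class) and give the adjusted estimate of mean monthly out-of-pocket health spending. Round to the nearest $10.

$120

Response rates by class: landline 324/360 = 90%, mail 60/100 = 60%, app 126/280 = 45%.
Inverse-response-rate weighting restores each class to its sampled count, so class totals weight by n_sampled:
  landline: 360 × 80 = 28,800
  mail: 100 × 440 = 44,000
  app: 280 × 50 = 14,000
Adjusted estimate = 86,800 / 740 = 117.297 → $120.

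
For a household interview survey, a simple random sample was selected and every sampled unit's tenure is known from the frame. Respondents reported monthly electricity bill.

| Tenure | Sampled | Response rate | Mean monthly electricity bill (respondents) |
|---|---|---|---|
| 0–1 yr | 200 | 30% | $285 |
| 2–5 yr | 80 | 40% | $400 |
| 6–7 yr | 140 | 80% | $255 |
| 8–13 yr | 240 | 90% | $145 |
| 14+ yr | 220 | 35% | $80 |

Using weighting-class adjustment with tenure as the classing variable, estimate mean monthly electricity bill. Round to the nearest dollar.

Each respondent's weight = sampled/responded in their class; summing within a class gives n_sampled, so:
  0–1 yr: 200 × 285 = 57,000
  2–5 yr: 80 × 400 = 32,000
  6–7 yr: 140 × 255 = 35,700
  8–13 yr: 240 × 145 = 34,800
  14+ yr: 220 × 80 = 17,600
Adjusted estimate = 177,100 / 880 = 201.25 → $201.

$201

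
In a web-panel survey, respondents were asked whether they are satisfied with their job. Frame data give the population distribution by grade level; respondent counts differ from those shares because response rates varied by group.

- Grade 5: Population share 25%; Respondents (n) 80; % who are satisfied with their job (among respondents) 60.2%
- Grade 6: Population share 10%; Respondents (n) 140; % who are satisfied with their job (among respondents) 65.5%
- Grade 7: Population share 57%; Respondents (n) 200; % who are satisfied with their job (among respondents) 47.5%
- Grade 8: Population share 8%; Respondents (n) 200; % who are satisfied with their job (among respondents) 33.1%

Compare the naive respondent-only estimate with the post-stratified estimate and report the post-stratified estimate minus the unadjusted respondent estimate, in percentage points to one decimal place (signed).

+2.8 percentage points

Naive respondent-only estimate (weights = respondent counts):
  (80/620)×60.2 + (140/620)×65.5 + (200/620)×47.5 + (200/620)×33.1 = 48.5581%
Reweighting by population grade level shares:
  0.25×60.2 + 0.1×65.5 + 0.57×47.5 + 0.08×33.1 = 51.323%
Difference = 51.323 − 48.5581 = 2.7649 pp.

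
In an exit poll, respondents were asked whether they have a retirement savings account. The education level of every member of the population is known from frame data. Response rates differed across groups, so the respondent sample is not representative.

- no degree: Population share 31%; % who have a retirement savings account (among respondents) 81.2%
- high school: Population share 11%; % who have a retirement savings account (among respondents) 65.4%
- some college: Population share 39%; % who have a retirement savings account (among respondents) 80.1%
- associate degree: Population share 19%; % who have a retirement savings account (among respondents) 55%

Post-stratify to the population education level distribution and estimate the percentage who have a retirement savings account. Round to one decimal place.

74.1%

Weight each group's respondent value by its population share:
  no degree: 0.31 × 81.2 = 25.172
  high school: 0.11 × 65.4 = 7.194
  some college: 0.39 × 80.1 = 31.239
  associate degree: 0.19 × 55 = 10.45
Post-stratified estimate = 74.055 → 74.1%.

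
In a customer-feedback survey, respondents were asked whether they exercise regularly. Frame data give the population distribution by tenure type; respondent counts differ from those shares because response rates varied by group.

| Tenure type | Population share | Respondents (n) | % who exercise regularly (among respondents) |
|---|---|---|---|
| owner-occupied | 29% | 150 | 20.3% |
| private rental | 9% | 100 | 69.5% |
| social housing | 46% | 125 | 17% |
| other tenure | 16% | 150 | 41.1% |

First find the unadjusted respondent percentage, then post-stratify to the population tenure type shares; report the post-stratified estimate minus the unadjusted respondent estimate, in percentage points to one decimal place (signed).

-8.3 percentage points

Naive respondent-only estimate (weights = respondent counts):
  (150/525)×20.3 + (100/525)×69.5 + (125/525)×17 + (150/525)×41.1 = 34.8286%
Post-stratified estimate weights by population shares:
  0.29×20.3 + 0.09×69.5 + 0.46×17 + 0.16×41.1 = 26.538%
Difference = 26.538 − 34.8286 = -8.2906 pp.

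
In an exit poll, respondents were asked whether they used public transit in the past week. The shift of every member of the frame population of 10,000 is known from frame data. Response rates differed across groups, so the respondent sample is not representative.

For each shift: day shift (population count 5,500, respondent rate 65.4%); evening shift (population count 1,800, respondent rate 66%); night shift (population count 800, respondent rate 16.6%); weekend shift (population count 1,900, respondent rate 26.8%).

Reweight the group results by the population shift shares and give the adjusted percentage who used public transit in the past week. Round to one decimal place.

54.3%

Reweight to the known shift distribution:
  day shift: (5,500/10,000) × 65.4 = 35.97
  evening shift: (1,800/10,000) × 66 = 11.88
  night shift: (800/10,000) × 16.6 = 1.328
  weekend shift: (1,900/10,000) × 26.8 = 5.092
Post-stratified estimate = 54.27 → 54.3%.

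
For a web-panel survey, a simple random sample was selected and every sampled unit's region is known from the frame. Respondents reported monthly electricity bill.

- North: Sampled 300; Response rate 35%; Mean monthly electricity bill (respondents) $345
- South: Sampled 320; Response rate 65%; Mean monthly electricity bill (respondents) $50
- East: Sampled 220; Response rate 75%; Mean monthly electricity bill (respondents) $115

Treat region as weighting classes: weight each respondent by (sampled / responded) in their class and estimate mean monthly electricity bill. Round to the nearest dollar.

Weighting each respondent by the inverse class response rate inflates each class back to its sampled size, so the class weight is n_sampled:
  North: 300 × 345 = 103,500
  South: 320 × 50 = 16,000
  East: 220 × 115 = 25,300
Adjusted estimate = 144,800 / 840 = 172.381 → $172.

$172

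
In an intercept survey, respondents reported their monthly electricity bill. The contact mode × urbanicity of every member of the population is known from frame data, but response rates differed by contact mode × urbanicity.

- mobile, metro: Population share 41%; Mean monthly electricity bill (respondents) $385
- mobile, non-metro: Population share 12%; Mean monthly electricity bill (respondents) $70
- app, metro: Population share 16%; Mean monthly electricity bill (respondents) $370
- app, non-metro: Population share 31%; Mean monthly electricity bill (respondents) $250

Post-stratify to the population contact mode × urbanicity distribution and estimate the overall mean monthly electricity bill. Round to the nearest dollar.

Post-stratification weights by population share, not respondent share:
  mobile, metro: 0.41 × 385 = 157.85
  mobile, non-metro: 0.12 × 70 = 8.4
  app, metro: 0.16 × 370 = 59.2
  app, non-metro: 0.31 × 250 = 77.5
Post-stratified estimate = 302.95 → $303.

$303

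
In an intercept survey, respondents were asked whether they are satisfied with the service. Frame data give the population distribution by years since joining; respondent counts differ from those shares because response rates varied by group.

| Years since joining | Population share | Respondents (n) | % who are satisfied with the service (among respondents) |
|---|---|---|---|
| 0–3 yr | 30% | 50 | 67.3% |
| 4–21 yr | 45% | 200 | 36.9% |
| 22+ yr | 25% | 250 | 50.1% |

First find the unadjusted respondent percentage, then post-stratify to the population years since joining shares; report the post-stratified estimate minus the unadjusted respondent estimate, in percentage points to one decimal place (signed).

+2.8 percentage points

Without adjustment, the pooled respondent share is:
  (50/500)×67.3 + (200/500)×36.9 + (250/500)×50.1 = 46.54%
Reweighting by population years since joining shares:
  0.3×67.3 + 0.45×36.9 + 0.25×50.1 = 49.32%
Difference = 49.32 − 46.54 = 2.78 pp.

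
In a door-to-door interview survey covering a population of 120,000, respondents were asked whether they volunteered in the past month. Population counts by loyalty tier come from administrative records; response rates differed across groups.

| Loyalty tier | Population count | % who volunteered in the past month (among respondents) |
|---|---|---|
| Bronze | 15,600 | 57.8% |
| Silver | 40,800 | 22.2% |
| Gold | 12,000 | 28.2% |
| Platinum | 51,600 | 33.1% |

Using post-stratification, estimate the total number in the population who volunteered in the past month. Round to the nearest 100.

38,500

Apply each group's respondent rate to its population count:
  Bronze: 15,600 × 57.8% = 9016.8
  Silver: 40,800 × 22.2% = 9057.6
  Gold: 12,000 × 28.2% = 3384
  Platinum: 51,600 × 33.1% = 17079.6
Estimated total = 38,538 → 38,500.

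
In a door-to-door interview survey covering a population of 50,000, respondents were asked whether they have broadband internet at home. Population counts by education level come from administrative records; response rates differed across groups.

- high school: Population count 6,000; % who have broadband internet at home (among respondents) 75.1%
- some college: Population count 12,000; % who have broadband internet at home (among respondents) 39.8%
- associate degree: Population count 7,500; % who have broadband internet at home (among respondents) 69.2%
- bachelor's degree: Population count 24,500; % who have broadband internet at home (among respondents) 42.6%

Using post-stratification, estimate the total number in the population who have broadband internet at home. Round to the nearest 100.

24,900

Estimated count per cell = population count × respondent percentage:
  high school: 6,000 × 75.1% = 4506
  some college: 12,000 × 39.8% = 4776
  associate degree: 7,500 × 69.2% = 5190
  bachelor's degree: 24,500 × 42.6% = 10,437
Estimated total = 24,909 → 24,900.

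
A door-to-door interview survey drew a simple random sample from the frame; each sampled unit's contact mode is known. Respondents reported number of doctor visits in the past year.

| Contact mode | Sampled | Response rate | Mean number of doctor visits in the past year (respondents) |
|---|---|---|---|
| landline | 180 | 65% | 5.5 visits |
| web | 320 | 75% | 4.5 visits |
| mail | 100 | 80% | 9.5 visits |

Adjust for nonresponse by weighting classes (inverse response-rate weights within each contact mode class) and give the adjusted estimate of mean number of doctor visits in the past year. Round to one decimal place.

5.6

With weight = n_sampled/n_responded per class, the weighted class total is n_sampled:
  landline: 180 × 5.5 = 990
  web: 320 × 4.5 = 1440
  mail: 100 × 9.5 = 950
Adjusted estimate = 3380 / 600 = 5.63333 → 5.6.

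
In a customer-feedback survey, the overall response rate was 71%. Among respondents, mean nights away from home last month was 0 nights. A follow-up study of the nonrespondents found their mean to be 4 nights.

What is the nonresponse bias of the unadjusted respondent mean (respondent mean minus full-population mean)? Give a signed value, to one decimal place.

Nonresponse fraction = 1 − 0.71 = 0.29.
Bias = (nonresponse fraction) × (respondent mean − nonrespondent mean)
     = 0.29 × (0 − 4) = 0.29 × -4 = -1.16.

-1.2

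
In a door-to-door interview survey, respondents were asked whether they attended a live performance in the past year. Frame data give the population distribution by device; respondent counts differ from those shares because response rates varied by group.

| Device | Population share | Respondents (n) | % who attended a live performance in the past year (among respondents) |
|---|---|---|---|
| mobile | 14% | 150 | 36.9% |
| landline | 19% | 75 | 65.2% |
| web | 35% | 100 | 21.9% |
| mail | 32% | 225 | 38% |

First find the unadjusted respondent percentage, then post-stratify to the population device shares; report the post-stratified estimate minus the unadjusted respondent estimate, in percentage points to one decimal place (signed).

Unadjusted (pooled respondent) estimate weights by respondent counts:
  (150/550)×36.9 + (75/550)×65.2 + (100/550)×21.9 + (225/550)×38 = 38.4818%
Post-stratifying to population shares instead:
  0.14×36.9 + 0.19×65.2 + 0.35×21.9 + 0.32×38 = 37.379%
Difference = 37.379 − 38.4818 = -1.1028 pp.

-1.1 percentage points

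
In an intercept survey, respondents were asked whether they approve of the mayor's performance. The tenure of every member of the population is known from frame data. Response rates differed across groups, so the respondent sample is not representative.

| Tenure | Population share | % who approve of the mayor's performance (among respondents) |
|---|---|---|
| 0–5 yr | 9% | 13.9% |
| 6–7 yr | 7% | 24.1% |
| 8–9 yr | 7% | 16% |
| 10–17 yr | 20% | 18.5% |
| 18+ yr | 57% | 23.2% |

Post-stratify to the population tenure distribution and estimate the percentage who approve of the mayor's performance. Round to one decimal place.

Weight each group's respondent value by its population share:
  0–5 yr: 0.09 × 13.9 = 1.251
  6–7 yr: 0.07 × 24.1 = 1.687
  8–9 yr: 0.07 × 16 = 1.12
  10–17 yr: 0.2 × 18.5 = 3.7
  18+ yr: 0.57 × 23.2 = 13.224
Post-stratified estimate = 20.982 → 21.0%.

21.0%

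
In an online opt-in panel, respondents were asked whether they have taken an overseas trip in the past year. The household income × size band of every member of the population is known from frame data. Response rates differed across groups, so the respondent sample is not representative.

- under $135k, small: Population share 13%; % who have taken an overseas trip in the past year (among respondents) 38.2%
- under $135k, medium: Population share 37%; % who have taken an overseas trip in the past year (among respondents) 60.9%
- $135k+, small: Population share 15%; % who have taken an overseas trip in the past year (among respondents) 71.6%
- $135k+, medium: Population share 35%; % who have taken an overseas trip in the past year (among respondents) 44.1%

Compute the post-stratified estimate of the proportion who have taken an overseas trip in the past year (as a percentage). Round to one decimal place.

Each cell contributes population-share × respondent value:
  under $135k, small: 0.13 × 38.2 = 4.966
  under $135k, medium: 0.37 × 60.9 = 22.533
  $135k+, small: 0.15 × 71.6 = 10.74
  $135k+, medium: 0.35 × 44.1 = 15.435
Post-stratified estimate = 53.674 → 53.7%.

53.7%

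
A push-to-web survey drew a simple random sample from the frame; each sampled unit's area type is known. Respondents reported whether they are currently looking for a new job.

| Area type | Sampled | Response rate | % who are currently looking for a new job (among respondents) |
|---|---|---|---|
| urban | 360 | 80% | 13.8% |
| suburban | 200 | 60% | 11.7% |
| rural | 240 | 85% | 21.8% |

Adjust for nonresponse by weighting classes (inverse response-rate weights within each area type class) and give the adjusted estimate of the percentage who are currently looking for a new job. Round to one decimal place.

Each respondent's weight = sampled/responded in their class; summing within a class gives n_sampled, so:
  urban: 360 × 13.8 = 4968
  suburban: 200 × 11.7 = 2340
  rural: 240 × 21.8 = 5232
Adjusted estimate = 12,540 / 800 = 15.675 → 15.7%.

15.7%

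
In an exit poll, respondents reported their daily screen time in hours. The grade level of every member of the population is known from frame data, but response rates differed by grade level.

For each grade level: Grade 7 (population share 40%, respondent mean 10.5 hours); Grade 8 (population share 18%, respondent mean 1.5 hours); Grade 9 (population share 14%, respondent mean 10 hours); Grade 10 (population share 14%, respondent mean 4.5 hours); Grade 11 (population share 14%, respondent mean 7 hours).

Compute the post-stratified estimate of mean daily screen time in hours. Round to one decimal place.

Weight each group's respondent value by its population share:
  Grade 7: 0.4 × 10.5 = 4.2
  Grade 8: 0.18 × 1.5 = 0.27
  Grade 9: 0.14 × 10 = 1.4
  Grade 10: 0.14 × 4.5 = 0.63
  Grade 11: 0.14 × 7 = 0.98
Post-stratified estimate = 7.48 → 7.5.

7.5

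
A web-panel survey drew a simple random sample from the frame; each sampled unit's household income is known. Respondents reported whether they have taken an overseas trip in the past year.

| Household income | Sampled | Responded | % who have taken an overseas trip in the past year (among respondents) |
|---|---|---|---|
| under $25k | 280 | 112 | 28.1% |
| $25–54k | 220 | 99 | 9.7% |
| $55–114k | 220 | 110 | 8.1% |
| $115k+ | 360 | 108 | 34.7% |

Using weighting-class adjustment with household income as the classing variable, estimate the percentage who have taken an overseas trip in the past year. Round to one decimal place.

Response rates by class: under $25k 112/280 = 40%, $25–54k 99/220 = 45%, $55–114k 110/220 = 50%, $115k+ 108/360 = 30%.
Weighting each respondent by the inverse class response rate inflates each class back to its sampled size, so the class weight is n_sampled:
  under $25k: 280 × 28.1 = 7868
  $25–54k: 220 × 9.7 = 2134
  $55–114k: 220 × 8.1 = 1782
  $115k+: 360 × 34.7 = 12492
Adjusted estimate = 24,276 / 1,080 = 22.4778 → 22.5%.

22.5%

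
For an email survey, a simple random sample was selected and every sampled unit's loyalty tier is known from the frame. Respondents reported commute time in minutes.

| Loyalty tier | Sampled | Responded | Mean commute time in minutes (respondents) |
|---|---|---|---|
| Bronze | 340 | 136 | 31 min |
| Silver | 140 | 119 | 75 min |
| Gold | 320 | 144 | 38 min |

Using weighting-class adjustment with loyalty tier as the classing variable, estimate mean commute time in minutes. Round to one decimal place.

Response rates by class: Bronze 136/340 = 40%, Silver 119/140 = 85%, Gold 144/320 = 45%.
Each respondent's weight = sampled/responded in their class; summing within a class gives n_sampled, so:
  Bronze: 340 × 31 = 10,540
  Silver: 140 × 75 = 10,500
  Gold: 320 × 38 = 12,160
Adjusted estimate = 33,200 / 800 = 41.5 → 41.5.

41.5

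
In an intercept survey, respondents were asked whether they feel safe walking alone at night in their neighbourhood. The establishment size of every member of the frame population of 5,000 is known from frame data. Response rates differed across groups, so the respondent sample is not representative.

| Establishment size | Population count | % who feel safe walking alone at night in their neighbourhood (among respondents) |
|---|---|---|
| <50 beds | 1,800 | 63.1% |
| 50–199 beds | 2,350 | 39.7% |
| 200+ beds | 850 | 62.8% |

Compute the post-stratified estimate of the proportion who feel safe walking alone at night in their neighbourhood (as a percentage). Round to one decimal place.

Reweight to the known establishment size distribution:
  <50 beds: (1,800/5,000) × 63.1 = 22.716
  50–199 beds: (2,350/5,000) × 39.7 = 18.659
  200+ beds: (850/5,000) × 62.8 = 10.676
Post-stratified estimate = 52.051 → 52.1%.

52.1%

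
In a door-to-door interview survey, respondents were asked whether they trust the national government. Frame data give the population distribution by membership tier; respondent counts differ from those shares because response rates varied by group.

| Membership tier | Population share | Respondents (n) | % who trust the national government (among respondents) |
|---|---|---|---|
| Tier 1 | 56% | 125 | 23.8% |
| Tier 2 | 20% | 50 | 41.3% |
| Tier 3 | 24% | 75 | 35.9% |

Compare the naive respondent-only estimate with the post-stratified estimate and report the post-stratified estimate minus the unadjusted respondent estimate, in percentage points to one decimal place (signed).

Unadjusted (pooled respondent) estimate weights by respondent counts:
  (125/250)×23.8 + (50/250)×41.3 + (75/250)×35.9 = 30.93%
Reweighting by population membership tier shares:
  0.56×23.8 + 0.2×41.3 + 0.24×35.9 = 30.204%
Difference = 30.204 − 30.93 = -0.726 pp.

-0.7 percentage points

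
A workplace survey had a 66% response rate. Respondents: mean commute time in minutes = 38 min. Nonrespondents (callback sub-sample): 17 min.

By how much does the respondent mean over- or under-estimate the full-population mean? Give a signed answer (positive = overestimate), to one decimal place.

+7.1

Nonresponse fraction = 1 − 0.66 = 0.34.
Bias = (nonresponse fraction) × (respondent mean − nonrespondent mean)
     = 0.34 × (38 − 17) = 0.34 × 21 = 7.14.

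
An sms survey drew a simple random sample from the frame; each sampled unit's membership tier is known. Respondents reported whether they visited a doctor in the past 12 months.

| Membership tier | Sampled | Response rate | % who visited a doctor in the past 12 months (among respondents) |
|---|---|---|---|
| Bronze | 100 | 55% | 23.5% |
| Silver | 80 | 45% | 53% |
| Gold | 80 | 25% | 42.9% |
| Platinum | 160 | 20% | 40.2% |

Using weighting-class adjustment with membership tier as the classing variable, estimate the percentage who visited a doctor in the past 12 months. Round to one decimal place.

With weight = n_sampled/n_responded per class, the weighted class total is n_sampled:
  Bronze: 100 × 23.5 = 2350
  Silver: 80 × 53 = 4240
  Gold: 80 × 42.9 = 3432
  Platinum: 160 × 40.2 = 6432
Adjusted estimate = 16,454 / 420 = 39.1762 → 39.2%.

39.2%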